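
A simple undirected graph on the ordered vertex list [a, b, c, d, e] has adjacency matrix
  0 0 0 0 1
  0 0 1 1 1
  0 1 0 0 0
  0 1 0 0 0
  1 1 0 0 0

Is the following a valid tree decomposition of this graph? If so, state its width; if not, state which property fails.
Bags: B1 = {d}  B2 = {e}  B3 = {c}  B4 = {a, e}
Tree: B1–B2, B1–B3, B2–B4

No — vertex b appears in no bag.

A tree decomposition must satisfy three properties: every vertex lies in some bag; for every edge, both endpoints lie together in some bag; and for every vertex, the bags containing it form a connected subtree. Here vertex b appears in no bag, so the decomposition is invalid.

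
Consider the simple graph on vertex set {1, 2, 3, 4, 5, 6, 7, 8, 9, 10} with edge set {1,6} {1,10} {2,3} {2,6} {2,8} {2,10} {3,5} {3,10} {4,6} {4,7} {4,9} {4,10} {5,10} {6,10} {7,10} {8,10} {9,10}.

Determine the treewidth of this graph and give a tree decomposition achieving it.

Every bag has size at most 3, so the width is 3 − 1 = 2 and tw(G) ≤ 2. On the other hand G contains the 3-clique {1, 6, 10}. A clique must lie in a single bag of any decomposition, so no decomposition can have width below 2. Hence tw(G) = 2 exactly.

Treewidth 2.
Bags: B1 = {2, 6, 10}  B2 = {2, 8, 10}  B3 = {1, 6, 10}  B4 = {4, 6, 10}  B5 = {2, 3, 10}  B6 = {4, 7, 10}  B7 = {3, 5, 10}  B8 = {4, 9, 10}
Tree: B1–B2, B1–B3, B3–B4, B2–B5, B4–B6, B5–B7, B6–B8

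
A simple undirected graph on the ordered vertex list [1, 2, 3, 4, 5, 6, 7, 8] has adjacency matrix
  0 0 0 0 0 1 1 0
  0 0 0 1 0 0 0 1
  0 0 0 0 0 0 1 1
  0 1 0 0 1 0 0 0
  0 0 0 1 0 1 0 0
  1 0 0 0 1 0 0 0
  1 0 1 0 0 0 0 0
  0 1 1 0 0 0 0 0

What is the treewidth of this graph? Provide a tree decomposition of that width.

Treewidth 2.
One such decomposition:
Bags: B1 = {2, 4, 5}  B2 = {2, 5, 8}  B3 = {3, 5, 8}  B4 = {3, 5, 7}  B5 = {1, 5, 7}  B6 = {1, 5, 6}
Tree: B1–B2, B2–B3, B3–B4, B4–B5, B5–B6

Every bag has size at most 3, so the width is 3 − 1 = 2 and tw(G) ≤ 2. Since 5–4–2–8–3–7–1–6–5 is a cycle in G, G is not acyclic. Forests are exactly the graphs of treewidth ≤ 1, so tw(G) ≥ 2. The upper and lower bounds meet at 2, so that is the treewidth.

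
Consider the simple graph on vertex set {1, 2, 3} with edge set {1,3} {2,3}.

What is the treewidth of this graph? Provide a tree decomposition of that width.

Every bag has size at most 2, so the width is 2 − 1 = 1 and tw(G) ≤ 1. Since G has at least one edge (e.g. 3–1), it is not an edgeless graph, so tw(G) ≥ 1. Combining the bounds, tw(G) = 1.

Treewidth 1.
One optimal decomposition is:
Bags: B1 = {1, 3}  B2 = {2, 3}
Tree: B1–B2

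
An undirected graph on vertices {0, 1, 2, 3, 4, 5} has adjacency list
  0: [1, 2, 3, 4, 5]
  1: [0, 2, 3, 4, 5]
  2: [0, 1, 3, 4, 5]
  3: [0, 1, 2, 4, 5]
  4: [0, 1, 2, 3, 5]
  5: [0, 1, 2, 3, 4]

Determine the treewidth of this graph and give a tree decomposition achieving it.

Treewidth 5.
One optimal decomposition is:
Bags: B1 = {0, 1, 2, 3, 4, 5}
Tree: (single bag)

With just one bag of size 6, the width is 6 − 1 = 5, so tw(G) ≤ 5. On the other hand G contains the 6-clique {0, 1, 2, 3, 4, 5}. A clique must lie in a single bag of any decomposition, so no decomposition can have width below 5. The upper and lower bounds meet at 5, so that is the treewidth.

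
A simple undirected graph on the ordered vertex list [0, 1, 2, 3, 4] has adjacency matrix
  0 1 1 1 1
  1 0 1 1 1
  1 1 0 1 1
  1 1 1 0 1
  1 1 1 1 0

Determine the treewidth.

4

A width-4 tree decomposition is:
Bags: B1 = {0, 1, 2, 3, 4}
Tree: (single bag)
With just one bag of size 5, the width is 5 − 1 = 4, so tw(G) ≤ 4. On the other hand G contains the 5-clique {0, 1, 2, 3, 4}. A clique must lie in a single bag of any decomposition, so no decomposition can have width below 4. Therefore the treewidth is 4.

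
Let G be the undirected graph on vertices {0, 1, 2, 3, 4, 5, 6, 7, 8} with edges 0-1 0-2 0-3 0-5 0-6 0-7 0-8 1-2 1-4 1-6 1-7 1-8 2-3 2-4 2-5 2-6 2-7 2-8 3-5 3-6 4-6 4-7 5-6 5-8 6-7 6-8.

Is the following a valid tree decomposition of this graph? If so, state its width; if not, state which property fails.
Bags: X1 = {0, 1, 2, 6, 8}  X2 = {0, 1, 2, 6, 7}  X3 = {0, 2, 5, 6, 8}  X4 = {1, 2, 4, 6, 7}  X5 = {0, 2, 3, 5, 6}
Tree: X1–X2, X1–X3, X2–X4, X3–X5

Yes; width 4.

Vertex coverage: the bags together contain {0, 1, 2, 3, 4, 5, 6, 7, 8}, the full vertex set. Edge coverage: each edge of G has both endpoints in at least one bag. Running intersection: for every vertex, the bags containing it form a connected subtree. All three properties hold, so this is a valid tree decomposition of width max|bag| − 1 = 4, and hence tw(G) ≤ 4.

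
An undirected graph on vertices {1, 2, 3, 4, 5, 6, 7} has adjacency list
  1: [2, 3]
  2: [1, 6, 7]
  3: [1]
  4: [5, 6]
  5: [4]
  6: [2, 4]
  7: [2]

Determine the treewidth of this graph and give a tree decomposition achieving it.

Treewidth 1.
Bags: B1 = {2, 6}  B2 = {4, 6}  B3 = {4, 5}  B4 = {1, 2}  B5 = {1, 3}  B6 = {2, 7}
Tree: B1–B2, B2–B3, B1–B4, B4–B5, B4–B6

Every bag has size at most 2, so the width is 2 − 1 = 1 and tw(G) ≤ 1. Since G has at least one edge (e.g. 6–2), it is not an edgeless graph, so tw(G) ≥ 1. The upper and lower bounds meet at 1, so that is the treewidth.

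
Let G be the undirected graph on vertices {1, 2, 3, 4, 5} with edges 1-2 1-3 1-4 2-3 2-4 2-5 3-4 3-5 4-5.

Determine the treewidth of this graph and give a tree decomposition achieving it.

The largest bag has 4 vertices, giving width 3; this decomposition certifies tw(G) ≤ 3. Conversely, {1, 2, 3, 4} is a clique of size 4, and the vertices of any clique must share a bag in every tree decomposition; so some bag has ≥ 4 vertices and tw(G) ≥ 3. Therefore the treewidth is 3.

Treewidth 3.
One optimal decomposition is:
Bags: B1 = {1, 2, 3, 4}  B2 = {2, 3, 4, 5}
Tree: B1–B2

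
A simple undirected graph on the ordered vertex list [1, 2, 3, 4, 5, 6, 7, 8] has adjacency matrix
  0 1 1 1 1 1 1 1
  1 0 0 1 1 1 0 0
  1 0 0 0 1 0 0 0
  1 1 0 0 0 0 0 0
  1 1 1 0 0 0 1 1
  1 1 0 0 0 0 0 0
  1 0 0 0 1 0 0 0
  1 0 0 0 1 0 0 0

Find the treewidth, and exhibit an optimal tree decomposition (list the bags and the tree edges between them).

Treewidth 2.
One such decomposition:
Bags: B1 = {1, 5, 8}  B2 = {1, 2, 5}  B3 = {1, 2, 4}  B4 = {1, 5, 7}  B5 = {1, 3, 5}  B6 = {1, 2, 6}
Tree: B1–B2, B2–B3, B1–B4, B2–B5, B3–B6

Each bag holds 3 vertices, so the decomposition has width 2, which upper-bounds the treewidth. Conversely, {1, 2, 4} is a clique of size 3, and the vertices of any clique must share a bag in every tree decomposition; so some bag has ≥ 3 vertices and tw(G) ≥ 2. Hence tw(G) = 2 exactly.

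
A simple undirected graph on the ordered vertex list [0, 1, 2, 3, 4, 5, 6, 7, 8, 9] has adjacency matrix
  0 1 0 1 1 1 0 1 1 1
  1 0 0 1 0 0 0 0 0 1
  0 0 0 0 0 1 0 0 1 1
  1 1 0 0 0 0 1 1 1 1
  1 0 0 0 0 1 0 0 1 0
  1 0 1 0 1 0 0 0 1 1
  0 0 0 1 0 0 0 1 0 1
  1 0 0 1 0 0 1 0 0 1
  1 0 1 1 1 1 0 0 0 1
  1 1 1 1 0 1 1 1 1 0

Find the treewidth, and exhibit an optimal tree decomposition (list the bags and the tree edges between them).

Each bag holds 4 vertices, so the decomposition has width 3, which upper-bounds the treewidth. Conversely, {0, 3, 8, 9} is a clique of size 4, and the vertices of any clique must share a bag in every tree decomposition; so some bag has ≥ 4 vertices and tw(G) ≥ 3. Hence tw(G) = 3 exactly.

Treewidth 3.
Bags: B1 = {2, 5, 8, 9}  B2 = {0, 5, 8, 9}  B3 = {0, 3, 8, 9}  B4 = {0, 4, 5, 8}  B5 = {0, 1, 3, 9}  B6 = {0, 3, 7, 9}  B7 = {3, 6, 7, 9}
Tree: B1–B2, B2–B3, B2–B4, B3–B5, B3–B6, B6–B7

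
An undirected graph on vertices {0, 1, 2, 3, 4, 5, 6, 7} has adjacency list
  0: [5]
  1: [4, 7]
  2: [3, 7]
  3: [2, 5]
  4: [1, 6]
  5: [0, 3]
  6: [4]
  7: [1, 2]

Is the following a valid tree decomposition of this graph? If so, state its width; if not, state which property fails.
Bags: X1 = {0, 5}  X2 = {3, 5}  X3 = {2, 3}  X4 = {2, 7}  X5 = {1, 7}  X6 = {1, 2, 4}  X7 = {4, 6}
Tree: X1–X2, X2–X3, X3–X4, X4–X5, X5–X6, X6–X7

A tree decomposition must satisfy three properties: every vertex lies in some bag; for every edge, both endpoints lie together in some bag; and for every vertex, the bags containing it form a connected subtree. Here bags containing vertex 2 are not connected in the tree, so the decomposition is invalid.

No — bags containing vertex 2 are not connected in the tree.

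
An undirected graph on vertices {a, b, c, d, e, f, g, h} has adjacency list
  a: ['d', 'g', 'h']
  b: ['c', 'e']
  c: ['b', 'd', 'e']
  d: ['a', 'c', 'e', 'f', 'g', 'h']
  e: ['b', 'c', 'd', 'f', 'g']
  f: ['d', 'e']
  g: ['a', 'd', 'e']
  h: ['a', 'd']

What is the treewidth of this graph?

2

A width-2 tree decomposition is:
Bags: B1 = {c, d, e}  B2 = {d, e, g}  B3 = {a, d, g}  B4 = {b, c, e}  B5 = {a, d, h}  B6 = {d, e, f}
Tree: B1–B2, B2–B3, B1–B4, B3–B5, B2–B6
Each bag holds 3 vertices, so the decomposition has width 2, which upper-bounds the treewidth. For the lower bound, the 3 vertices {d, e, g} are pairwise adjacent, and any tree decomposition puts a clique entirely inside one bag — forcing width ≥ 2. Hence tw(G) = 2 exactly.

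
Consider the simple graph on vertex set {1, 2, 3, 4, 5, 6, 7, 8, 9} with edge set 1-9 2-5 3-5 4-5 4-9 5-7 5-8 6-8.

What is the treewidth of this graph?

1

A width-1 tree decomposition is:
Bags: B1 = {4, 5}  B2 = {2, 5}  B3 = {5, 8}  B4 = {5, 7}  B5 = {6, 8}  B6 = {4, 9}  B7 = {1, 9}  B8 = {3, 5}
Tree: B1–B2, B2–B3, B2–B4, B3–B5, B1–B6, B6–B7, B3–B8
Every bag has size at most 2, so the width is 2 − 1 = 1 and tw(G) ≤ 1. Since G has at least one edge (e.g. 5–4), it is not an edgeless graph, so tw(G) ≥ 1. Therefore the treewidth is 1.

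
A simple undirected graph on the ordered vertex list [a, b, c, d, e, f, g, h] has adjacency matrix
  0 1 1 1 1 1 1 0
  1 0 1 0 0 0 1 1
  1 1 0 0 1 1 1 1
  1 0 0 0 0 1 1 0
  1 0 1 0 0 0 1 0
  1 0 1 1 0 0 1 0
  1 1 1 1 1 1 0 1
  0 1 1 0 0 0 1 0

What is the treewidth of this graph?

3

A width-3 tree decomposition is:
Bags: B1 = {a, b, c, g}  B2 = {a, c, e, g}  B3 = {a, c, f, g}  B4 = {b, c, g, h}  B5 = {a, d, f, g}
Tree: B1–B2, B1–B3, B1–B4, B3–B5
Every bag has size at most 4, so the width is 4 − 1 = 3 and tw(G) ≤ 3. On the other hand G contains the 4-clique {a, d, f, g}. A clique must lie in a single bag of any decomposition, so no decomposition can have width below 3. Combining the bounds, tw(G) = 3.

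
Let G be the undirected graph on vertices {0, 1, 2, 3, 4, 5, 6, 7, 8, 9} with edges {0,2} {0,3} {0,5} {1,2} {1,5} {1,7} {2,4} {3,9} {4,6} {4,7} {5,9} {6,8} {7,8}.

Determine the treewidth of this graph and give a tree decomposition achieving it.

The largest bag has 3 vertices, giving width 2; this decomposition certifies tw(G) ≤ 2. Since 6–8–7–4–6 is a cycle in G, G is not acyclic. Forests are exactly the graphs of treewidth ≤ 1, so tw(G) ≥ 2. Therefore the treewidth is 2.

Treewidth 2.
One such decomposition:
Bags: B1 = {4, 6, 8}  B2 = {4, 7, 8}  B3 = {2, 4, 7}  B4 = {1, 2, 7}  B5 = {0, 1, 2}  B6 = {0, 1, 5}  B7 = {0, 3, 5}  B8 = {3, 5, 9}
Tree: B1–B2, B2–B3, B3–B4, B4–B5, B5–B6, B6–B7, B7–B8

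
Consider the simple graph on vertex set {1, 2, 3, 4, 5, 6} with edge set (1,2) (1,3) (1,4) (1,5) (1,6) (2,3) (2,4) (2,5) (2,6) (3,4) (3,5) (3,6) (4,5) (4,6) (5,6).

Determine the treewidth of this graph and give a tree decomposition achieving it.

A single bag containing all 6 vertices is trivially a valid decomposition of width 5. Conversely, {1, 2, 3, 4, 5, 6} is a clique of size 6, and the vertices of any clique must share a bag in every tree decomposition; so some bag has ≥ 6 vertices and tw(G) ≥ 5. The upper and lower bounds meet at 5, so that is the treewidth.

Treewidth 5.
Bags: B1 = {1, 2, 3, 4, 5, 6}
Tree: (single bag)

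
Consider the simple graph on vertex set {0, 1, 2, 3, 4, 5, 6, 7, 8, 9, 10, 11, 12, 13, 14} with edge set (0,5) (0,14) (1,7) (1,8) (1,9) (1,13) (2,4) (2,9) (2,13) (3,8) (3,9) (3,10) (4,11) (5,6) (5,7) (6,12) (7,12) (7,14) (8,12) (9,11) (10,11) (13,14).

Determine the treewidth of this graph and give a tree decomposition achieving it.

The largest bag has 4 vertices, giving width 3; this decomposition certifies tw(G) ≤ 3. For the lower bound: the 4 vertex sets {0,5,6}, {12}, {7}, {1,8,13,14} are disjoint, each induces a connected subgraph, and every pair is joined by at least one edge of G. Contracting each set to a single vertex therefore yields K_{4} as a minor, and since treewidth is minor-monotone, tw(G) ≥ tw(K_{4}) = 3. Therefore the treewidth is 3.

Treewidth 3.
One optimal decomposition is:
Bags: B1 = {0, 5, 6, 12}  B2 = {0, 5, 7, 12}  B3 = {0, 7, 12, 14}  B4 = {7, 8, 12, 14}  B5 = {1, 7, 8, 14}  B6 = {1, 8, 13, 14}  B7 = {1, 3, 8, 13}  B8 = {1, 3, 9, 13}  B9 = {2, 3, 9, 13}  B10 = {2, 3, 9, 10}  B11 = {2, 9, 10, 11}  B12 = {2, 4, 10, 11}
Tree: B1–B2, B2–B3, B3–B4, B4–B5, B5–B6, B6–B7, B7–B8, B8–B9, B9–B10, B10–B11, B11–B12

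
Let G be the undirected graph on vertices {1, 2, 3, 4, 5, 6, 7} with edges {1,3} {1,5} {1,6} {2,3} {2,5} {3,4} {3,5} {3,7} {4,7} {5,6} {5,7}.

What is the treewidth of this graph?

2

A width-2 tree decomposition is:
Bags: B1 = {1, 3, 5}  B2 = {2, 3, 5}  B3 = {1, 5, 6}  B4 = {3, 5, 7}  B5 = {3, 4, 7}
Tree: B1–B2, B1–B3, B2–B4, B4–B5
The largest bag has 3 vertices, giving width 2; this decomposition certifies tw(G) ≤ 2. For the lower bound, the 3 vertices {3, 4, 7} are pairwise adjacent, and any tree decomposition puts a clique entirely inside one bag — forcing width ≥ 2. Therefore the treewidth is 2.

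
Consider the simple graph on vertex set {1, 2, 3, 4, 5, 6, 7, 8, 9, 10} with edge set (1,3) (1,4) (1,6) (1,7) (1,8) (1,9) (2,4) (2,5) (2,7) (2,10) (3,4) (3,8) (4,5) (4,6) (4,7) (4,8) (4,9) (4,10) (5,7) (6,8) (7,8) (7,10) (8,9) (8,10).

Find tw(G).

A width-3 tree decomposition is:
Bags: B1 = {1, 4, 7, 8}  B2 = {1, 4, 8, 9}  B3 = {4, 7, 8, 10}  B4 = {2, 4, 7, 10}  B5 = {2, 4, 5, 7}  B6 = {1, 3, 4, 8}  B7 = {1, 4, 6, 8}
Tree: B1–B2, B1–B3, B3–B4, B4–B5, B2–B6, B2–B7
Each bag holds 4 vertices, so the decomposition has width 3, which upper-bounds the treewidth. On the other hand G contains the 4-clique {1, 4, 8, 9}. A clique must lie in a single bag of any decomposition, so no decomposition can have width below 3. The upper and lower bounds meet at 3, so that is the treewidth.

3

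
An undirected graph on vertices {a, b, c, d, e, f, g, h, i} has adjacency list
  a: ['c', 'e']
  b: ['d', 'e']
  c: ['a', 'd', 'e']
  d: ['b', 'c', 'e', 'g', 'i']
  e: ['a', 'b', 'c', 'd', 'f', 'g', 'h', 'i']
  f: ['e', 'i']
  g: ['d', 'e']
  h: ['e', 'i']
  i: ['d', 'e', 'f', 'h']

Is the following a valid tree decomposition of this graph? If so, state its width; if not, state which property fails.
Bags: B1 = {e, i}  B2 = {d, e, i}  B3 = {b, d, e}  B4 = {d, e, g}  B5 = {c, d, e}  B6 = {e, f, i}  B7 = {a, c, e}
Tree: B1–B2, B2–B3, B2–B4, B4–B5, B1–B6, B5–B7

No — vertex h appears in no bag.

A tree decomposition must satisfy three properties: every vertex lies in some bag; for every edge, both endpoints lie together in some bag; and for every vertex, the bags containing it form a connected subtree. Here vertex h appears in no bag, so the decomposition is invalid.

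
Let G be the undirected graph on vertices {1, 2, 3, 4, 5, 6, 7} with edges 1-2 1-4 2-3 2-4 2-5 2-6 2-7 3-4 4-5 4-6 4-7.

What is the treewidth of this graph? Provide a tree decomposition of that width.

Treewidth 2.
One such decomposition:
Bags: B1 = {2, 4, 6}  B2 = {2, 4, 7}  B3 = {2, 4, 5}  B4 = {1, 2, 4}  B5 = {2, 3, 4}
Tree: B1–B2, B1–B3, B2–B4, B1–B5

Every bag has size at most 3, so the width is 3 − 1 = 2 and tw(G) ≤ 2. For the lower bound, the 3 vertices {1, 2, 4} are pairwise adjacent, and any tree decomposition puts a clique entirely inside one bag — forcing width ≥ 2. The upper and lower bounds meet at 2, so that is the treewidth.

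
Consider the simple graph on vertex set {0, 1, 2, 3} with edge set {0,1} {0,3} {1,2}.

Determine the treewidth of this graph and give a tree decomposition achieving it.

Treewidth 1.
One such decomposition:
Bags: B1 = {1, 2}  B2 = {0, 1}  B3 = {0, 3}
Tree: B1–B2, B2–B3

Every bag has size at most 2, so the width is 2 − 1 = 1 and tw(G) ≤ 1. Any graph with an edge has treewidth ≥ 1, and G has the edge 1–2. Therefore the treewidth is 1.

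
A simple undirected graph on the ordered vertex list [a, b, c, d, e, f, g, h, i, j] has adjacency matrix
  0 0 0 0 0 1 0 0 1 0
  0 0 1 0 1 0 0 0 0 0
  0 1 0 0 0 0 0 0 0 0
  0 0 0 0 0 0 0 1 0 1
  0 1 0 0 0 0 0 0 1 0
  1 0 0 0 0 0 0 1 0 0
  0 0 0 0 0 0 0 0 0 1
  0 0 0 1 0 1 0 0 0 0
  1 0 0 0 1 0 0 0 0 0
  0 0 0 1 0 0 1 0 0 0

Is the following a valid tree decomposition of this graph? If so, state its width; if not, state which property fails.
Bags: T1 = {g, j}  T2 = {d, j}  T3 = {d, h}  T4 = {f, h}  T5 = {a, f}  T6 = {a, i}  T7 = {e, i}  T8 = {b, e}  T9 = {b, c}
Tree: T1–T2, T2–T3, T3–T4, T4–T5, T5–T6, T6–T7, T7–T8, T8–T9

Yes; width 1.

Checking the three conditions: (i) the bags cover all of {a, b, c, d, e, f, g, h, i, j}; (ii) for each edge, some bag contains both endpoints; (iii) the bags containing any fixed vertex form a subtree. All hold, so the decomposition is valid with width 2 − 1 = 1.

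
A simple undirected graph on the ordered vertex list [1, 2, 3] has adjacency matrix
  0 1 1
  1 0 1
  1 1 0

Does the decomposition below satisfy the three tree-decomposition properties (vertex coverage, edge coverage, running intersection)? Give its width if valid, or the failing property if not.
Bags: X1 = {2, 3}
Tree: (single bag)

No — vertex 1 appears in no bag.

A tree decomposition must satisfy three properties: every vertex lies in some bag; for every edge, both endpoints lie together in some bag; and for every vertex, the bags containing it form a connected subtree. Here vertex 1 appears in no bag, so the decomposition is invalid.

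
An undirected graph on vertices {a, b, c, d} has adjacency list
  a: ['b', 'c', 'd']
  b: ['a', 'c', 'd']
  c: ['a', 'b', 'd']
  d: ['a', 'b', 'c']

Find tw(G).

A width-3 tree decomposition is:
Bags: B1 = {a, b, c, d}
Tree: (single bag)
A single bag containing all 4 vertices is trivially a valid decomposition of width 3. For the lower bound, the 4 vertices {a, b, c, d} are pairwise adjacent, and any tree decomposition puts a clique entirely inside one bag — forcing width ≥ 3. Hence tw(G) = 3 exactly.

3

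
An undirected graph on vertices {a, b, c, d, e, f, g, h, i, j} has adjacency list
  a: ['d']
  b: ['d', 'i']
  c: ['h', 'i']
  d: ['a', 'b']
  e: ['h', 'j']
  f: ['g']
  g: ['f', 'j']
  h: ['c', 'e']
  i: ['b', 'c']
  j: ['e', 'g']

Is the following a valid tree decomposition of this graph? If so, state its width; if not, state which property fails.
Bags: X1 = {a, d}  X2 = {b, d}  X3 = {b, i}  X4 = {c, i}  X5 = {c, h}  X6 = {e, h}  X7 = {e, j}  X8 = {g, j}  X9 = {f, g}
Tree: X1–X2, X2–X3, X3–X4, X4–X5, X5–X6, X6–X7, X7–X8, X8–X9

Yes; width 1.

Vertex coverage: the bags together contain {a, b, c, d, e, f, g, h, i, j}, the full vertex set. Edge coverage: each edge of G has both endpoints in at least one bag. Running intersection: for every vertex, the bags containing it form a connected subtree. All three properties hold, so this is a valid tree decomposition of width max|bag| − 1 = 1, and hence tw(G) ≤ 1.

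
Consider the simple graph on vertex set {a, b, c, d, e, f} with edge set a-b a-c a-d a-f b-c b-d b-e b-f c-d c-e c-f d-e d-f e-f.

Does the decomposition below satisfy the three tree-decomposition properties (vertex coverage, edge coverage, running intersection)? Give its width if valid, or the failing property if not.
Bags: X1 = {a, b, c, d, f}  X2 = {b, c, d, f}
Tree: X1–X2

No — vertex e appears in no bag.

A tree decomposition must satisfy three properties: every vertex lies in some bag; for every edge, both endpoints lie together in some bag; and for every vertex, the bags containing it form a connected subtree. Here vertex e appears in no bag, so the decomposition is invalid.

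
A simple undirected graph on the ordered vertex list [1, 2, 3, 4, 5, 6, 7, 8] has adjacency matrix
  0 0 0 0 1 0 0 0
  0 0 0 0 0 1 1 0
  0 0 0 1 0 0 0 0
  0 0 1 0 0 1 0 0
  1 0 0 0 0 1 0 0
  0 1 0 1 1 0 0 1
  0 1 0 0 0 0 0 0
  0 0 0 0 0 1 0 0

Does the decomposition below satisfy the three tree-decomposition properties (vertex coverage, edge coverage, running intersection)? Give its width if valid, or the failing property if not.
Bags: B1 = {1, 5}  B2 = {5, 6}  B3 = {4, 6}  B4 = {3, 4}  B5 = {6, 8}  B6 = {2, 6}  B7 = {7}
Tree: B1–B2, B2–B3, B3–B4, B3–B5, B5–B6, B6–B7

A tree decomposition must satisfy three properties: every vertex lies in some bag; for every edge, both endpoints lie together in some bag; and for every vertex, the bags containing it form a connected subtree. Here edge (2,7) lies in no bag, so the decomposition is invalid.

No — edge (2,7) lies in no bag.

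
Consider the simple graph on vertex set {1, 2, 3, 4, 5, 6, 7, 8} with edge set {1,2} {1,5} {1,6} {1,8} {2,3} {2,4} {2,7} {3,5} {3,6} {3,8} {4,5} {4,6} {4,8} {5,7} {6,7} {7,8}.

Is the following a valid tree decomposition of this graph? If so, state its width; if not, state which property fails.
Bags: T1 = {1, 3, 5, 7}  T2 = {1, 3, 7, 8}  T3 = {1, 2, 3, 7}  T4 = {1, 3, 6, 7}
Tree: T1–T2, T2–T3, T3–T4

A tree decomposition must satisfy three properties: every vertex lies in some bag; for every edge, both endpoints lie together in some bag; and for every vertex, the bags containing it form a connected subtree. Here vertex 4 appears in no bag, so the decomposition is invalid.

No — vertex 4 appears in no bag.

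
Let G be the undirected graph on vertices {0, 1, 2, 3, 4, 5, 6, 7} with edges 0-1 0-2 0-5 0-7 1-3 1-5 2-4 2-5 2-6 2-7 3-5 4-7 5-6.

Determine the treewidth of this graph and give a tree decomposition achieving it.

Treewidth 2.
One optimal decomposition is:
Bags: B1 = {0, 2, 5}  B2 = {2, 5, 6}  B3 = {0, 2, 7}  B4 = {0, 1, 5}  B5 = {1, 3, 5}  B6 = {2, 4, 7}
Tree: B1–B2, B1–B3, B1–B4, B4–B5, B3–B6

The largest bag has 3 vertices, giving width 2; this decomposition certifies tw(G) ≤ 2. For the lower bound, the 3 vertices {0, 1, 5} are pairwise adjacent, and any tree decomposition puts a clique entirely inside one bag — forcing width ≥ 2. Hence tw(G) = 2 exactly.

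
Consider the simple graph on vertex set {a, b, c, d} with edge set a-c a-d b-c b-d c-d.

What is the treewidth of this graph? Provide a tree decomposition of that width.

Each bag holds 3 vertices, so the decomposition has width 2, which upper-bounds the treewidth. Conversely, {a, c, d} is a clique of size 3, and the vertices of any clique must share a bag in every tree decomposition; so some bag has ≥ 3 vertices and tw(G) ≥ 2. The upper and lower bounds meet at 2, so that is the treewidth.

Treewidth 2.
Bags: B1 = {b, c, d}  B2 = {a, c, d}
Tree: B1–B2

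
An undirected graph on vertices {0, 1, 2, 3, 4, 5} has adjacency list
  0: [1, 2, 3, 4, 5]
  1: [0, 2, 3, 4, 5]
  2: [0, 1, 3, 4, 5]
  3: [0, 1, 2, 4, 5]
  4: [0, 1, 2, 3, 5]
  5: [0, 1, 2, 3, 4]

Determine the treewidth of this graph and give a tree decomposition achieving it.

Treewidth 5.
One optimal decomposition is:
Bags: B1 = {0, 1, 2, 3, 4, 5}
Tree: (single bag)

A single bag containing all 6 vertices is trivially a valid decomposition of width 5. Conversely, {0, 1, 2, 3, 4, 5} is a clique of size 6, and the vertices of any clique must share a bag in every tree decomposition; so some bag has ≥ 6 vertices and tw(G) ≥ 5. Hence tw(G) = 5 exactly.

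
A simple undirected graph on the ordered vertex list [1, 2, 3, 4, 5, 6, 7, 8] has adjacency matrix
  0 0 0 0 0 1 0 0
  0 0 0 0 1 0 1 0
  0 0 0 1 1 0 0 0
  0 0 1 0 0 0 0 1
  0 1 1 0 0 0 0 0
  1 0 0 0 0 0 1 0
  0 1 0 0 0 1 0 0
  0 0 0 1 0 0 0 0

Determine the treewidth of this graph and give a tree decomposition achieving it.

Treewidth 1.
One optimal decomposition is:
Bags: B1 = {1, 6}  B2 = {6, 7}  B3 = {2, 7}  B4 = {2, 5}  B5 = {3, 5}  B6 = {3, 4}  B7 = {4, 8}
Tree: B1–B2, B2–B3, B3–B4, B4–B5, B5–B6, B6–B7

Every bag has size at most 2, so the width is 2 − 1 = 1 and tw(G) ≤ 1. Since G has at least one edge (e.g. 1–6), it is not an edgeless graph, so tw(G) ≥ 1. Combining the bounds, tw(G) = 1.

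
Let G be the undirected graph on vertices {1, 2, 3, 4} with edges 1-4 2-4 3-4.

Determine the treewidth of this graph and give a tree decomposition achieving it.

Treewidth 1.
Bags: B1 = {2, 4}  B2 = {1, 4}  B3 = {3, 4}
Tree: B1–B2, B1–B3

Each bag holds 2 vertices, so the decomposition has width 1, which upper-bounds the treewidth. G has an edge, so its treewidth is at least 1. Hence tw(G) = 1 exactly.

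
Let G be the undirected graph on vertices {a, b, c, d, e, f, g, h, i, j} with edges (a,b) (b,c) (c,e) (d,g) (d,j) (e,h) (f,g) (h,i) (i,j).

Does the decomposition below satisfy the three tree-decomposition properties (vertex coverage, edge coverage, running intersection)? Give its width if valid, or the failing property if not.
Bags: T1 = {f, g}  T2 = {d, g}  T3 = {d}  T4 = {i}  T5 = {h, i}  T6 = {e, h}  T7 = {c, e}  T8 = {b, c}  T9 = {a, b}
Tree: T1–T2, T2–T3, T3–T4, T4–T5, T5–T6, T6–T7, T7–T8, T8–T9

A tree decomposition must satisfy three properties: every vertex lies in some bag; for every edge, both endpoints lie together in some bag; and for every vertex, the bags containing it form a connected subtree. Here vertex j appears in no bag, so the decomposition is invalid.

No — vertex j appears in no bag.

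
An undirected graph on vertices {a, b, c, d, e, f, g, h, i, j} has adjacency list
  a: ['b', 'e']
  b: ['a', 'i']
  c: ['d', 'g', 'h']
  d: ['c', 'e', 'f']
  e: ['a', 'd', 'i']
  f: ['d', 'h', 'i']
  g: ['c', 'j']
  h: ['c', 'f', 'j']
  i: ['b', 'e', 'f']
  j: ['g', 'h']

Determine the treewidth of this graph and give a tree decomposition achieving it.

Each bag holds 3 vertices, so the decomposition has width 2, which upper-bounds the treewidth. The edges a–b–i–e–a form a cycle, so G is not a tree and its treewidth is at least 2. Hence tw(G) = 2 exactly.

Treewidth 2.
One such decomposition:
Bags: B1 = {a, b, e}  B2 = {b, e, i}  B3 = {d, e, i}  B4 = {d, f, i}  B5 = {c, d, f}  B6 = {c, f, h}  B7 = {c, g, h}  B8 = {g, h, j}
Tree: B1–B2, B2–B3, B3–B4, B4–B5, B5–B6, B6–B7, B7–B8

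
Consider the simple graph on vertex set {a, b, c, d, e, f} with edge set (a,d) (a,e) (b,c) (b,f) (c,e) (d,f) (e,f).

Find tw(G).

A width-2 tree decomposition is:
Bags: B1 = {b, c, e}  B2 = {b, e, f}  B3 = {a, e, f}  B4 = {a, d, f}
Tree: B1–B2, B2–B3, B3–B4
Every bag has size at most 3, so the width is 3 − 1 = 2 and tw(G) ≤ 2. The edges c–b–f–e–c form a cycle, so G is not a tree and its treewidth is at least 2. Hence tw(G) = 2 exactly.

2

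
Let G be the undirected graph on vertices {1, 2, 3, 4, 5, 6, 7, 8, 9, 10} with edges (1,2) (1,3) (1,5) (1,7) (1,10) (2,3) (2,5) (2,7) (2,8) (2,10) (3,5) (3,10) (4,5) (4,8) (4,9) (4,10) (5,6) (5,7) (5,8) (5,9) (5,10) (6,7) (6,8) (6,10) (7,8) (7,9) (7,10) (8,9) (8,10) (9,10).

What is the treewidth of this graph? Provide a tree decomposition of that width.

The largest bag has 5 vertices, giving width 4; this decomposition certifies tw(G) ≤ 4. Conversely, {1, 2, 3, 5, 10} is a clique of size 5, and the vertices of any clique must share a bag in every tree decomposition; so some bag has ≥ 5 vertices and tw(G) ≥ 4. Therefore the treewidth is 4.

Treewidth 4.
Bags: B1 = {2, 5, 7, 8, 10}  B2 = {5, 7, 8, 9, 10}  B3 = {1, 2, 5, 7, 10}  B4 = {1, 2, 3, 5, 10}  B5 = {5, 6, 7, 8, 10}  B6 = {4, 5, 8, 9, 10}
Tree: B1–B2, B1–B3, B3–B4, B1–B5, B2–B6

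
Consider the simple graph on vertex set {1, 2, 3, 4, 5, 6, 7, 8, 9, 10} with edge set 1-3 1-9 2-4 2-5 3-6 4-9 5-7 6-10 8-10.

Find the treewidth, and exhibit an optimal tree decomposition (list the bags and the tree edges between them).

Treewidth 1.
Bags: B1 = {8, 10}  B2 = {6, 10}  B3 = {3, 6}  B4 = {1, 3}  B5 = {1, 9}  B6 = {4, 9}  B7 = {2, 4}  B8 = {2, 5}  B9 = {5, 7}
Tree: B1–B2, B2–B3, B3–B4, B4–B5, B5–B6, B6–B7, B7–B8, B8–B9

Every bag has size at most 2, so the width is 2 − 1 = 1 and tw(G) ≤ 1. G has an edge, so its treewidth is at least 1. Therefore the treewidth is 1.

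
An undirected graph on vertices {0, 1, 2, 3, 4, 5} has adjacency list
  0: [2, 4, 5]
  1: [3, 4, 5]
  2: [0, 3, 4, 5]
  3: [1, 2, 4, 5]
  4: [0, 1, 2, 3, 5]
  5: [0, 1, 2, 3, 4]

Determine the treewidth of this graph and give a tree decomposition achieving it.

Treewidth 3.
One optimal decomposition is:
Bags: B1 = {2, 3, 4, 5}  B2 = {1, 3, 4, 5}  B3 = {0, 2, 4, 5}
Tree: B1–B2, B1–B3

Every bag has size at most 4, so the width is 4 − 1 = 3 and tw(G) ≤ 3. Conversely, {1, 3, 4, 5} is a clique of size 4, and the vertices of any clique must share a bag in every tree decomposition; so some bag has ≥ 4 vertices and tw(G) ≥ 3. Hence tw(G) = 3 exactly.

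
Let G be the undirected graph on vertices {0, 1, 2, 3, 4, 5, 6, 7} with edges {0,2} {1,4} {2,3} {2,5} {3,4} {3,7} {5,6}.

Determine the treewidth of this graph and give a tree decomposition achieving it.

Treewidth 1.
Bags: B1 = {2, 3}  B2 = {2, 5}  B3 = {5, 6}  B4 = {3, 4}  B5 = {1, 4}  B6 = {3, 7}  B7 = {0, 2}
Tree: B1–B2, B2–B3, B1–B4, B4–B5, B1–B6, B1–B7

Each bag holds 2 vertices, so the decomposition has width 1, which upper-bounds the treewidth. Since G has at least one edge (e.g. 3–2), it is not an edgeless graph, so tw(G) ≥ 1. Therefore the treewidth is 1.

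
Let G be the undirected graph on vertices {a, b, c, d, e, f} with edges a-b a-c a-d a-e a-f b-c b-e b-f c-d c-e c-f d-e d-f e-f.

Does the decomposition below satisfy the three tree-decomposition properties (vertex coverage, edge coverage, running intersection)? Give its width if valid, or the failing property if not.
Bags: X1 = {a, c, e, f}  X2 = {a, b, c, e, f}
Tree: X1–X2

A tree decomposition must satisfy three properties: every vertex lies in some bag; for every edge, both endpoints lie together in some bag; and for every vertex, the bags containing it form a connected subtree. Here vertex d appears in no bag, so the decomposition is invalid.

No — vertex d appears in no bag.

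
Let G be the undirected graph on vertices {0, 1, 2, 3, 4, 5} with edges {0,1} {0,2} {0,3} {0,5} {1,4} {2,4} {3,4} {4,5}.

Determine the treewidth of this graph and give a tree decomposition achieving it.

Treewidth 2.
One such decomposition:
Bags: B1 = {0, 2, 4}  B2 = {0, 4, 5}  B3 = {0, 3, 4}  B4 = {0, 1, 4}
Tree: B1–B2, B2–B3, B3–B4

Each bag holds 3 vertices, so the decomposition has width 2, which upper-bounds the treewidth. For the lower bound, G contains the cycle 0–2–4–5–0, so G is not a forest; only forests have treewidth ≤ 1, hence tw(G) ≥ 2. Combining the bounds, tw(G) = 2.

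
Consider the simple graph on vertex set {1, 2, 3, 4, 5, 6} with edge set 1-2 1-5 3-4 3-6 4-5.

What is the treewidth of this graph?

A width-1 tree decomposition is:
Bags: B1 = {3, 6}  B2 = {3, 4}  B3 = {4, 5}  B4 = {1, 5}  B5 = {1, 2}
Tree: B1–B2, B2–B3, B3–B4, B4–B5
Every bag has size at most 2, so the width is 2 − 1 = 1 and tw(G) ≤ 1. G has an edge, so its treewidth is at least 1. Combining the bounds, tw(G) = 1.

1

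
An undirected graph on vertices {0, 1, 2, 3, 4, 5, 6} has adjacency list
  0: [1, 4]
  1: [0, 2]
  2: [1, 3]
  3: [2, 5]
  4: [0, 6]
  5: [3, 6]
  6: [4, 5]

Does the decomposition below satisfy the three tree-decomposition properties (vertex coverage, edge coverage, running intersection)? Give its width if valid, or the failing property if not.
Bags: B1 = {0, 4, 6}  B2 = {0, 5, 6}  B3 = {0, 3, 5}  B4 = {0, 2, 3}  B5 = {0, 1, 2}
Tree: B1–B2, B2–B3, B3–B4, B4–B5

Vertex coverage: the bags together contain {0, 1, 2, 3, 4, 5, 6}, the full vertex set. Edge coverage: each edge of G has both endpoints in at least one bag. Running intersection: for every vertex, the bags containing it form a connected subtree. All three properties hold, so this is a valid tree decomposition of width max|bag| − 1 = 2, and hence tw(G) ≤ 2.

Yes; width 2.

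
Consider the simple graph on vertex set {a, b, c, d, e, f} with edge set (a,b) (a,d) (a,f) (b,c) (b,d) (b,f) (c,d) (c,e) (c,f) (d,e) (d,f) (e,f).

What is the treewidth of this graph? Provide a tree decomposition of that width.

Treewidth 3.
One optimal decomposition is:
Bags: B1 = {a, b, d, f}  B2 = {b, c, d, f}  B3 = {c, d, e, f}
Tree: B1–B2, B2–B3

The largest bag has 4 vertices, giving width 3; this decomposition certifies tw(G) ≤ 3. On the other hand G contains the 4-clique {c, d, e, f}. A clique must lie in a single bag of any decomposition, so no decomposition can have width below 3. Hence tw(G) = 3 exactly.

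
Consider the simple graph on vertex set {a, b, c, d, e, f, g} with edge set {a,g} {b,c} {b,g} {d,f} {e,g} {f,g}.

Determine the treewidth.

1

A width-1 tree decomposition is:
Bags: B1 = {b, c}  B2 = {b, g}  B3 = {f, g}  B4 = {a, g}  B5 = {e, g}  B6 = {d, f}
Tree: B1–B2, B2–B3, B2–B4, B4–B5, B3–B6
Each bag holds 2 vertices, so the decomposition has width 1, which upper-bounds the treewidth. G has an edge, so its treewidth is at least 1. Hence tw(G) = 1 exactly.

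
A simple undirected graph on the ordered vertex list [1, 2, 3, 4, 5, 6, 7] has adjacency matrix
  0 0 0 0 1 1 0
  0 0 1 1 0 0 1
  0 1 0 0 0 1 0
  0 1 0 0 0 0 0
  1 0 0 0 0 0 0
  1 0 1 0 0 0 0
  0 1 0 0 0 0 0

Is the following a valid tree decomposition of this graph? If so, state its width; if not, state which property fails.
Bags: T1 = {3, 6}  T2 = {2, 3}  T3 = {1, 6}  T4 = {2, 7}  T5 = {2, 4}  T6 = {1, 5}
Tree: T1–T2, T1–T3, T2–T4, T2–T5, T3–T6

Yes; width 1.

Every vertex of G appears in some bag (union = {1, 2, 3, 4, 5, 6, 7}); every edge is covered by a bag; and for each vertex v the set of bags containing v is connected in the bag tree. The decomposition is therefore valid. The largest bag has 2 vertices, so the width is 1.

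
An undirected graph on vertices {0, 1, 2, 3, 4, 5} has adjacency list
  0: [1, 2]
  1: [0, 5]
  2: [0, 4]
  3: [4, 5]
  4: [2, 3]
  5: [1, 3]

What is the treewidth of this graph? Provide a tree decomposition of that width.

Treewidth 2.
One such decomposition:
Bags: B1 = {3, 4, 5}  B2 = {1, 4, 5}  B3 = {0, 1, 4}  B4 = {0, 2, 4}
Tree: B1–B2, B2–B3, B3–B4

The largest bag has 3 vertices, giving width 2; this decomposition certifies tw(G) ≤ 2. Since 4–3–5–1–0–2–4 is a cycle in G, G is not acyclic. Forests are exactly the graphs of treewidth ≤ 1, so tw(G) ≥ 2. Therefore the treewidth is 2.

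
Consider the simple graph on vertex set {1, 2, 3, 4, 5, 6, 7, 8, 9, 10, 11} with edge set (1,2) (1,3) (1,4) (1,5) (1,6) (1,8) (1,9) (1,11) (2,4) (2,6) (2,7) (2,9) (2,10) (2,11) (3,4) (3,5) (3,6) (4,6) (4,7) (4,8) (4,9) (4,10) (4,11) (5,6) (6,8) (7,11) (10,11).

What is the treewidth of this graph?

3

A width-3 tree decomposition is:
Bags: B1 = {1, 3, 4, 6}  B2 = {1, 2, 4, 6}  B3 = {1, 2, 4, 9}  B4 = {1, 2, 4, 11}  B5 = {2, 4, 10, 11}  B6 = {1, 3, 5, 6}  B7 = {2, 4, 7, 11}  B8 = {1, 4, 6, 8}
Tree: B1–B2, B2–B3, B3–B4, B4–B5, B1–B6, B5–B7, B2–B8
The largest bag has 4 vertices, giving width 3; this decomposition certifies tw(G) ≤ 3. Conversely, {1, 4, 6, 8} is a clique of size 4, and the vertices of any clique must share a bag in every tree decomposition; so some bag has ≥ 4 vertices and tw(G) ≥ 3. The upper and lower bounds meet at 3, so that is the treewidth.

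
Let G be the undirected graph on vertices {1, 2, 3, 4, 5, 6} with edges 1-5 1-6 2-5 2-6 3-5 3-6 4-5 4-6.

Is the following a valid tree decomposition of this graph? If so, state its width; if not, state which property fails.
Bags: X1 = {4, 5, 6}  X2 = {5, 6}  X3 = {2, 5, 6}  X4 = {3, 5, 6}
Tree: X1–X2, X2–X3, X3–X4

A tree decomposition must satisfy three properties: every vertex lies in some bag; for every edge, both endpoints lie together in some bag; and for every vertex, the bags containing it form a connected subtree. Here vertex 1 appears in no bag, so the decomposition is invalid.

No — vertex 1 appears in no bag.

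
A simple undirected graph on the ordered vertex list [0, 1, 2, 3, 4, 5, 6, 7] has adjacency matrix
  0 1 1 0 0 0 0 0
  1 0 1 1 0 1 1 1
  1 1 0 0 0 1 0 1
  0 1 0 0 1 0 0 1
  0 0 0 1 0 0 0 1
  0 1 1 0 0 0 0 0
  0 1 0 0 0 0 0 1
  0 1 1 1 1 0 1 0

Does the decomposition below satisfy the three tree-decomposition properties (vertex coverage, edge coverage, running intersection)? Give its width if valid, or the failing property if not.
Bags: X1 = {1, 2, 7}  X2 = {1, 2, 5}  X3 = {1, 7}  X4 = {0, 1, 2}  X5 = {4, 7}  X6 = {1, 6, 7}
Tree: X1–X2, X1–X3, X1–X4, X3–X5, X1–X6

A tree decomposition must satisfy three properties: every vertex lies in some bag; for every edge, both endpoints lie together in some bag; and for every vertex, the bags containing it form a connected subtree. Here vertex 3 appears in no bag, so the decomposition is invalid.

No — vertex 3 appears in no bag.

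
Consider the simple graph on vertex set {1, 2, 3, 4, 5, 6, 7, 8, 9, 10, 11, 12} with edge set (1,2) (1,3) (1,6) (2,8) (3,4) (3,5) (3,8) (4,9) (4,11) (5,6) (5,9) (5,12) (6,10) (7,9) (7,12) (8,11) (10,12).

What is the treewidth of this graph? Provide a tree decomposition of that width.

The largest bag has 4 vertices, giving width 3; this decomposition certifies tw(G) ≤ 3. For the lower bound: the 4 vertex sets {7,10,12}, {6}, {5}, {1,3,4,9} are disjoint, each induces a connected subgraph, and every pair is joined by at least one edge of G. Contracting each set to a single vertex therefore yields K_{4} as a minor, and since treewidth is minor-monotone, tw(G) ≥ tw(K_{4}) = 3. The upper and lower bounds meet at 3, so that is the treewidth.

Treewidth 3.
One such decomposition:
Bags: B1 = {6, 7, 10, 12}  B2 = {5, 6, 7, 12}  B3 = {5, 6, 7, 9}  B4 = {1, 5, 6, 9}  B5 = {1, 3, 5, 9}  B6 = {1, 3, 4, 9}  B7 = {1, 2, 3, 4}  B8 = {2, 3, 4, 8}  B9 = {2, 4, 8, 11}
Tree: B1–B2, B2–B3, B3–B4, B4–B5, B5–B6, B6–B7, B7–B8, B8–B9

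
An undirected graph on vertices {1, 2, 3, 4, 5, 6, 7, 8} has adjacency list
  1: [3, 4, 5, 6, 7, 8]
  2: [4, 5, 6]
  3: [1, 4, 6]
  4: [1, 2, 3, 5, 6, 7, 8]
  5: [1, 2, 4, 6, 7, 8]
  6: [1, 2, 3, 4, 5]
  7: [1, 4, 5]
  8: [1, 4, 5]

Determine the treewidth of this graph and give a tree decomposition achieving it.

Each bag holds 4 vertices, so the decomposition has width 3, which upper-bounds the treewidth. Conversely, {1, 3, 4, 6} is a clique of size 4, and the vertices of any clique must share a bag in every tree decomposition; so some bag has ≥ 4 vertices and tw(G) ≥ 3. Therefore the treewidth is 3.

Treewidth 3.
One optimal decomposition is:
Bags: B1 = {1, 4, 5, 6}  B2 = {1, 3, 4, 6}  B3 = {1, 4, 5, 7}  B4 = {2, 4, 5, 6}  B5 = {1, 4, 5, 8}
Tree: B1–B2, B1–B3, B1–B4, B1–B5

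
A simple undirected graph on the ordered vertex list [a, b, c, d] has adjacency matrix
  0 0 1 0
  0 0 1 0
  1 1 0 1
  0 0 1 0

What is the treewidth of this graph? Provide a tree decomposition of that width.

Each bag holds 2 vertices, so the decomposition has width 1, which upper-bounds the treewidth. Since G has at least one edge (e.g. c–b), it is not an edgeless graph, so tw(G) ≥ 1. Combining the bounds, tw(G) = 1.

Treewidth 1.
One optimal decomposition is:
Bags: B1 = {b, c}  B2 = {a, c}  B3 = {c, d}
Tree: B1–B2, B1–B3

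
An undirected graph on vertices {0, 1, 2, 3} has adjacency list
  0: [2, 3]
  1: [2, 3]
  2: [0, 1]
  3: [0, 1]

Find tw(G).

2

A width-2 tree decomposition is:
Bags: B1 = {0, 1, 2}  B2 = {0, 1, 3}
Tree: B1–B2
Each bag holds 3 vertices, so the decomposition has width 2, which upper-bounds the treewidth. The edges 0–2–1–3–0 form a cycle, so G is not a tree and its treewidth is at least 2. The upper and lower bounds meet at 2, so that is the treewidth.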